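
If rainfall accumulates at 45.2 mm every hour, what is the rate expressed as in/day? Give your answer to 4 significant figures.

45.2 mm/hour × 0.0393701 in/mm × 24 hour/day = 42.71 in/day.

42.71 in/day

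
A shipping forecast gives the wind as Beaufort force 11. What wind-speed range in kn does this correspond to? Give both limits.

Beaufort 11 (violent storm) spans 56–63 knots.

56 to 63 kt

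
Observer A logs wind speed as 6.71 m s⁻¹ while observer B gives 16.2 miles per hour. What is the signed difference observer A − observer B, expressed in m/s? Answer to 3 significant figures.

-0.532 m/s

observer B: 16.2 mph = 7.24205 m/s.
Difference: 6.71000 − 7.24205 = -0.532 m/s.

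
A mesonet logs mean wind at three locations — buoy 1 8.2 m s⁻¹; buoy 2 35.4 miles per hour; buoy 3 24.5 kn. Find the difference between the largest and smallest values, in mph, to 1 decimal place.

17.1 mph

buoy 1: 8.2 m/s = 18.343 mph.
buoy 3: 24.5 kt = 28.194 mph.
Spread: 35.400 − 18.343 = 17.1 mph.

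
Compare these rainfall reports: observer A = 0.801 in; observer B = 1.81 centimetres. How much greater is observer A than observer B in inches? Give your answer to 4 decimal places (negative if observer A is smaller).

0.0884 in

observer B: 1.81 cm = 0.712598 in.
Difference: 0.801000 − 0.712598 = 0.0884 in.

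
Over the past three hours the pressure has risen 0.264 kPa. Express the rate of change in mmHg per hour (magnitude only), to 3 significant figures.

0.264 kPa / 3 h × 7.50062 mmHg/kPa = 0.660 mmHg/h.

0.660 mmHg per hour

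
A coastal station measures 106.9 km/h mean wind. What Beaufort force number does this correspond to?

106.9 km/h = 29.7 m/s, which is Beaufort 11 (violent storm, 28.5–32.6 m/s).

Beaufort force 11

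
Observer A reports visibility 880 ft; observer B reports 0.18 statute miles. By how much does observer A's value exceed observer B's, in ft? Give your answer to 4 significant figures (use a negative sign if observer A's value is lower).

-70.40 ft

observer B: 0.18 SM = 950.4000 ft.
Difference: 880.0000 − 950.4000 = -70.40 ft.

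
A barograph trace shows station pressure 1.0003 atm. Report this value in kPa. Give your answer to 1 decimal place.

101.4 kPa

1 atm = 101.325 kPa, so 1.0003 × 101.325 = 101.4 kPa.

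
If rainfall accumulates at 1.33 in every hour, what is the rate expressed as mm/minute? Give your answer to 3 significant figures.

1.33 in/hour × 25.4 mm/in × 0.0166667 hour/minute = 0.563 mm/minute.

0.563 mm/minute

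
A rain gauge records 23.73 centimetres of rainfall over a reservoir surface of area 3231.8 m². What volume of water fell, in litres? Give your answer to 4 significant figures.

766900 litres

Depth: 23.73 cm × 10 = 237.3 mm.
1 mm over 1 m² is 1 L, so volume = 237.3 × 3231.8 = 766906.14 L ≈ 766900 L.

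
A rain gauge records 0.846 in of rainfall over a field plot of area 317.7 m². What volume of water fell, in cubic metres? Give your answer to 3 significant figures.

Depth: 0.846 in × 25.4 = 21.4884 mm.
1 mm over 1 m² is 1 L, so volume = 21.4884 × 317.7 = 6826.8647 L = 6.83 m³.

6.83 cubic metres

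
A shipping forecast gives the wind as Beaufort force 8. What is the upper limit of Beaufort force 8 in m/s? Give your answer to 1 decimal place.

20.7 m/s

Beaufort 8 (gale) spans 17.2–20.7 m/s.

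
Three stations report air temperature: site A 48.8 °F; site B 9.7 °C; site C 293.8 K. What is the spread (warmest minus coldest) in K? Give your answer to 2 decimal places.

site A: 48.8 °F = 9.333 °C.
site C: 293.8 K = 20.650 °C.
Spread: 20.650 − 9.333 = 11.317 °C.

11.32 K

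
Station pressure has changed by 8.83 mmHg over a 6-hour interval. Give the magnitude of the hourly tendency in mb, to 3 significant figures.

8.83 mmHg / 6 h × 1.33322 mb/mmHg = 1.96 mb/h.

1.96 mb per hour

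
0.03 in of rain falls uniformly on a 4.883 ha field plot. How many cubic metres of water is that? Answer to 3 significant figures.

37.2 cubic metres

Depth: 0.03 in × 25.4 = 0.762 mm.
Area: 4.883 ha = 48830 m².
1 mm over 1 m² is 1 L, so volume = 0.762 × 48830 = 37208.46 L = 37.2 m³.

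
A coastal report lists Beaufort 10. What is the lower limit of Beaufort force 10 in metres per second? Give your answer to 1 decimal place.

24.5 m/s

Beaufort 10 (storm) spans 24.5–28.4 m/s.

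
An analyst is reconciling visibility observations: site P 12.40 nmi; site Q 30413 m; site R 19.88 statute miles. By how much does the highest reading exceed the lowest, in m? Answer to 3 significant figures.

site P: 12.40 nmi = 22964.80 m.
site R: 19.88 SM = 31993.76 m.
Spread: 31993.76 − 22964.80 = 9030 m.

9030 m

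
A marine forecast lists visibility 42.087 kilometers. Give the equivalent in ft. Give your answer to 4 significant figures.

138100 ft

1 km = 3280.84 ft, so 42.087 × 3280.84 = 138100 ft.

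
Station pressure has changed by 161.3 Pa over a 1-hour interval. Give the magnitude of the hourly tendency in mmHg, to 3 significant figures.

161.3 Pa / 1 h × 0.00750062 mmHg/Pa = 1.21 mmHg/h.

1.21 mmHg per hour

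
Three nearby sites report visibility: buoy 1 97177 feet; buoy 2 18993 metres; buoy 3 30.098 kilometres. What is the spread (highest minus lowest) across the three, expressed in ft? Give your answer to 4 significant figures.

buoy 2: 18993 m = 62312.99 ft.
buoy 3: 30.098 km = 98746.72 ft.
Spread: 98746.72 − 62312.99 = 36430 ft.

36430 ft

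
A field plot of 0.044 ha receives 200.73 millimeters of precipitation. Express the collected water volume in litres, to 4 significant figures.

Area: 0.044 ha = 440 m².
1 mm over 1 m² is 1 L, so volume = 200.73 × 440 = 88321.2 L ≈ 88320 L.

88320 litres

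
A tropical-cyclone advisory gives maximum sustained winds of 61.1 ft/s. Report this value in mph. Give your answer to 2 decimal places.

1 ft/s = 0.681818 mph, so 61.1 × 0.681818 = 41.66 mph.

41.66 mph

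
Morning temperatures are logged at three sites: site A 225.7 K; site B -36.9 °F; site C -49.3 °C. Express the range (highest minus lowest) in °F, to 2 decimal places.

19.84 °F

site A: 225.7 K = -47.450 °C.
site B: -36.9 °F = -38.278 °C.
Spread: (-38.278) − (-49.300) = 11.022 °C = 19.84 °F.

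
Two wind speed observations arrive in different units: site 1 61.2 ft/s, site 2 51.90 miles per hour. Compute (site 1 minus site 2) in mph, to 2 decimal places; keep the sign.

-10.17 mph

site 1: 61.2 ft/s = 41.7273 mph.
Difference: 41.7273 − 51.9000 = -10.17 mph.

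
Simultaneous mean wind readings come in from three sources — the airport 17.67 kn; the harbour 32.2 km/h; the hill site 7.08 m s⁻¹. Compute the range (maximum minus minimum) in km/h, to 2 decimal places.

the airport: 17.67 kt = 32.7248 km/h.
the hill site: 7.08 m/s = 25.4880 km/h.
Spread: 32.7248 − 25.4880 = 7.24 km/h.

7.24 km/h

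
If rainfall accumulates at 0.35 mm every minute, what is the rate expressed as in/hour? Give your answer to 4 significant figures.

0.35 mm/minute × 0.0393701 in/mm × 60 minute/hour = 0.8268 in/hour.

0.8268 in/hour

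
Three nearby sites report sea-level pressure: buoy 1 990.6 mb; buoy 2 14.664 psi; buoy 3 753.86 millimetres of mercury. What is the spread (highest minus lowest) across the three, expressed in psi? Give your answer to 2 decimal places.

buoy 1: 990.6 mb = 14.3674 psi.
buoy 3: 753.86 mmHg = 14.5772 psi.
Spread: 14.6640 − 14.3674 = 0.30 psi.

0.30 psi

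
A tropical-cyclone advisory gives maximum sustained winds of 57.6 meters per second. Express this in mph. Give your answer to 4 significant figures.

1 m/s = 2.23694 mph, so 57.6 × 2.23694 = 128.8 mph.

128.8 mph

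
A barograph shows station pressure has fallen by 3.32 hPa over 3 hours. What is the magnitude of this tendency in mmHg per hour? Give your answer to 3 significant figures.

3.32 hPa / 3 h × 0.750062 mmHg/hPa = 0.830 mmHg/h.

0.830 mmHg per hour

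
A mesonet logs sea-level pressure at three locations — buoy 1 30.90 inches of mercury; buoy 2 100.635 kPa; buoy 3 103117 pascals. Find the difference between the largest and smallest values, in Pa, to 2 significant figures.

4000 Pa

buoy 1: 30.90 inHg = 104639.42 Pa.
buoy 2: 100.635 kPa = 100635.00 Pa.
Spread: 104639.42 − 100635.00 = 4000 Pa.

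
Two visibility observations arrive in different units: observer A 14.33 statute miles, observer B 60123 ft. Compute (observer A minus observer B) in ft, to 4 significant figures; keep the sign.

observer A: 14.33 SM = 75662.40 ft.
Difference: 75662.40 − 60123.00 = 15540 ft.

15540 ft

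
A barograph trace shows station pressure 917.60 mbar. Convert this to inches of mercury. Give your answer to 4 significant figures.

1 mb = 0.02953 inHg, so 917.60 × 0.02953 = 27.10 inHg.

27.10 inHg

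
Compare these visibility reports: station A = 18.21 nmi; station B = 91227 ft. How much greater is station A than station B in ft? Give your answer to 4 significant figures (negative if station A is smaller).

station A: 18.21 nmi = 110646.06 ft.
Difference: 110646.06 − 91227.00 = 19420 ft.

19420 ft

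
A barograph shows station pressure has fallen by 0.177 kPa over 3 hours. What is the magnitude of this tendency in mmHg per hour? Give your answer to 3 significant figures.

0.177 kPa / 3 h × 7.50062 mmHg/kPa = 0.443 mmHg/h.

0.443 mmHg per hour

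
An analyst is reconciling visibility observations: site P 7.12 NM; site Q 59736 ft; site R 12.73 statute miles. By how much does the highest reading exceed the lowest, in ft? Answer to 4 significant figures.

site P: 7.12 nmi = 43261.94 ft.
site R: 12.73 SM = 67214.40 ft.
Spread: 67214.40 − 43261.94 = 23950 ft.

23950 ft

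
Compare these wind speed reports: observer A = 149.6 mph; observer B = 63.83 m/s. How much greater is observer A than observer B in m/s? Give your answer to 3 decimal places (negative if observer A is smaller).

observer A: 149.6 mph = 66.87718 m/s.
Difference: 66.87718 − 63.83000 = 3.047 m/s.

3.047 m/s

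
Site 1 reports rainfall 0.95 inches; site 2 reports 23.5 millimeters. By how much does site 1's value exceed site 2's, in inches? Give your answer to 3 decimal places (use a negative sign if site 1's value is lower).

site 2: 23.5 mm = 0.92520 in.
Difference: 0.95000 − 0.92520 = 0.025 in.

0.025 in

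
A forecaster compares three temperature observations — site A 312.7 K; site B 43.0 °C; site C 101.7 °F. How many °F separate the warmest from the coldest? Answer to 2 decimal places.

7.70 °F

site A: 312.7 K = 39.550 °C.
site C: 101.7 °F = 38.722 °C.
Spread: 43.000 − 38.722 = 4.278 °C = 7.70 °F.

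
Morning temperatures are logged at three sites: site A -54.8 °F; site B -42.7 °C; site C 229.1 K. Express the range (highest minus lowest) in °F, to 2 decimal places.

9.94 °F

site A: -54.8 °F = -48.222 °C.
site C: 229.1 K = -44.050 °C.
Spread: (-42.700) − (-48.222) = 5.522 °C = 9.94 °F.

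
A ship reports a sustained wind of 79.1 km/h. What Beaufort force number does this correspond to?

79.1 km/h = 22.0 m/s, which is Beaufort 9 (strong gale, 20.8–24.4 m/s).

Beaufort force 9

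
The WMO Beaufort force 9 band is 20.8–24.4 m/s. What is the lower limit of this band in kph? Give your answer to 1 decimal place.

74.9 km/h

20.8–24.4 m/s × 3.6 = 74.9–87.8 km/h.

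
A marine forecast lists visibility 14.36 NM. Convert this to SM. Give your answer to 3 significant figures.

1 nmi = 1.15078 SM, so 14.36 × 1.15078 = 16.5 SM.

16.5 SM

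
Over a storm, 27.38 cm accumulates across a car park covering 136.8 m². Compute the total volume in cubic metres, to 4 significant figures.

37.46 cubic metres

Depth: 27.38 cm × 10 = 273.8 mm.
1 mm over 1 m² is 1 L, so volume = 273.8 × 136.8 = 37455.84 L = 37.46 m³.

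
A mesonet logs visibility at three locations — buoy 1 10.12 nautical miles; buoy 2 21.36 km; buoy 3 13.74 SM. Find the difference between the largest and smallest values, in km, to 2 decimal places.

buoy 1: 10.12 nmi = 18.7422 km.
buoy 3: 13.74 SM = 22.1124 km.
Spread: 22.1124 − 18.7422 = 3.37 km.

3.37 km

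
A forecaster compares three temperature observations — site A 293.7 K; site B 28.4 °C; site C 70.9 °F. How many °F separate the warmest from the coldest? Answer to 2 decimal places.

site A: 293.7 K = 20.550 °C.
site C: 70.9 °F = 21.611 °C.
Spread: 28.400 − 20.550 = 7.850 °C = 14.13 °F.

14.13 °F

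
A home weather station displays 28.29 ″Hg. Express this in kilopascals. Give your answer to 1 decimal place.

1 inHg = 3.38639 kPa, so 28.29 × 3.38639 = 95.8 kPa.

95.8 kPa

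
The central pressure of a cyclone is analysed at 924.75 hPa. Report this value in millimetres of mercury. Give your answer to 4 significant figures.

693.6 mmHg

1 hPa = 0.750062 mmHg, so 924.75 × 0.750062 = 693.6 mmHg.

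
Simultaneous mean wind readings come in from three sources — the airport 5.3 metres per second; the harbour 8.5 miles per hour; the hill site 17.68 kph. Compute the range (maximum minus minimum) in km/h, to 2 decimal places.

the airport: 5.3 m/s = 19.0800 km/h.
the harbour: 8.5 mph = 13.6794 km/h.
Spread: 19.0800 − 13.6794 = 5.40 km/h.

5.40 km/h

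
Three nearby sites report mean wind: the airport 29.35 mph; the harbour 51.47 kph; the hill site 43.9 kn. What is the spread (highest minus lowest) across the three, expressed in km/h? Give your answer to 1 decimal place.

the airport: 29.35 mph = 47.234 km/h.
the hill site: 43.9 kt = 81.303 km/h.
Spread: 81.303 − 47.234 = 34.1 km/h.

34.1 km/h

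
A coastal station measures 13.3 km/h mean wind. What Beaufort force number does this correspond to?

Beaufort force 3

13.3 km/h = 3.7 m/s, which is Beaufort 3 (gentle breeze, 3.4–5.4 m/s).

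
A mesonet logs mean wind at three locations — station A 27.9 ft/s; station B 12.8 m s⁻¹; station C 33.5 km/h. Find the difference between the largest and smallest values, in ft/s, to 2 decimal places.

14.09 ft/s

station B: 12.8 m/s = 41.9948 ft/s.
station C: 33.5 km/h = 30.5300 ft/s.
Spread: 41.9948 − 27.9000 = 14.09 ft/s.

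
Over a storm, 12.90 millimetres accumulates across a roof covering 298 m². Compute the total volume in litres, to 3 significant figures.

3840 litres

1 mm over 1 m² is 1 L, so volume = 12.9 × 298 = 3844.2 L ≈ 3840 L.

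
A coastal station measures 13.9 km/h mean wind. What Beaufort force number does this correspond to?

Beaufort force 3

13.9 km/h = 3.9 m/s, which is Beaufort 3 (gentle breeze, 3.4–5.4 m/s).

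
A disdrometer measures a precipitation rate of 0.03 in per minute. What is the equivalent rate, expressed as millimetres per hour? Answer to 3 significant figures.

0.03 in/minute × 25.4 mm/in × 60 minute/hour = 45.7 mm/hour.

45.7 mm/hour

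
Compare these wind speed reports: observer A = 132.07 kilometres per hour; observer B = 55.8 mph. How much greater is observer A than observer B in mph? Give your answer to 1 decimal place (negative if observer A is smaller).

26.3 mph

observer A: 132.07 km/h = 82.064 mph.
Difference: 82.064 − 55.800 = 26.3 mph.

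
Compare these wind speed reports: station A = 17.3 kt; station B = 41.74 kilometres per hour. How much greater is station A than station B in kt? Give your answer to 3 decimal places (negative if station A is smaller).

-5.238 kt

station B: 41.74 km/h = 22.53780 kt.
Difference: 17.30000 − 22.53780 = -5.238 kt.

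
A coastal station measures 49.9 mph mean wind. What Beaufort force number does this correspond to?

Beaufort force 9

49.9 mph = 22.3 m/s, which is Beaufort 9 (strong gale, 20.8–24.4 m/s).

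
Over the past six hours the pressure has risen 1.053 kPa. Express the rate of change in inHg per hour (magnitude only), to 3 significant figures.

0.0518 inHg per hour

1.053 kPa / 6 h × 0.2953 inHg/kPa = 0.0518 inHg/h.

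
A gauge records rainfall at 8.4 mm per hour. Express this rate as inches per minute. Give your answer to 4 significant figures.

8.4 mm/hour × 0.0393701 in/mm × 0.0166667 hour/minute = 0.005512 in/minute.

0.005512 in/minute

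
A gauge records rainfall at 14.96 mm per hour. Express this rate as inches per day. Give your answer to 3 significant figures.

14.1 in/day

14.96 mm/hour × 0.0393701 in/mm × 24 hour/day = 14.1 in/day.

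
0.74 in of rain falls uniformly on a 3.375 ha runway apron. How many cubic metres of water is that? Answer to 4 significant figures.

Depth: 0.74 in × 25.4 = 18.796 mm.
Area: 3.375 ha = 33750 m².
1 mm over 1 m² is 1 L, so volume = 18.796 × 33750 = 634365 L = 634.4 m³.

634.4 cubic metres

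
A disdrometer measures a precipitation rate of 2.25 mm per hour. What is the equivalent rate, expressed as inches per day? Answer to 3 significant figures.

2.13 in/day

2.25 mm/hour × 0.0393701 in/mm × 24 hour/day = 2.13 in/day.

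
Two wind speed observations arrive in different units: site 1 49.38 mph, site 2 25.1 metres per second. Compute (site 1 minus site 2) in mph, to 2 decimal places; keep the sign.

-6.77 mph

site 2: 25.1 m/s = 56.1471 mph.
Difference: 49.3800 − 56.1471 = -6.77 mph.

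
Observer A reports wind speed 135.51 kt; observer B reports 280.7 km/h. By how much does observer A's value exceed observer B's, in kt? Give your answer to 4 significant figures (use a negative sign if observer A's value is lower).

observer B: 280.7 km/h = 151.5659 kt.
Difference: 135.5100 − 151.5659 = -16.06 kt.

-16.06 kt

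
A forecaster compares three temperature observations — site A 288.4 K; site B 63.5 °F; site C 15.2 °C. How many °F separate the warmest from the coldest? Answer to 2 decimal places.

site A: 288.4 K = 15.250 °C.
site B: 63.5 °F = 17.500 °C.
Spread: 17.500 − 15.200 = 2.300 °C = 4.14 °F.

4.14 °F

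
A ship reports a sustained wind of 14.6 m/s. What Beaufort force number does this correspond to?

Beaufort force 7

14.6 m/s lies in the Beaufort 7 band (near gale, 13.9–17.1 m/s).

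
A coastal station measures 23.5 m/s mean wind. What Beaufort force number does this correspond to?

23.5 m/s lies in the Beaufort 9 band (strong gale, 20.8–24.4 m/s).

Beaufort force 9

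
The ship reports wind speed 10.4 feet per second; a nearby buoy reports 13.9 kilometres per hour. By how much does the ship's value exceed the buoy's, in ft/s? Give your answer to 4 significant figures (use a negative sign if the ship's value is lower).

the buoy: 13.9 km/h = 12.66769 ft/s.
Difference: 10.40000 − 12.66769 = -2.268 ft/s.

-2.268 ft/s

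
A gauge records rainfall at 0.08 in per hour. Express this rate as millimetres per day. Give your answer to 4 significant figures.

0.08 in/hour × 25.4 mm/in × 24 hour/day = 48.77 mm/day.

48.77 mm/day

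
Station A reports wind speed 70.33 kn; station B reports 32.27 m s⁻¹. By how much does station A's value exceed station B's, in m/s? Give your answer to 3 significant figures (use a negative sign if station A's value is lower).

station A: 70.33 kt = 36.1809 m/s.
Difference: 36.1809 − 32.2700 = 3.91 m/s.

3.91 m/s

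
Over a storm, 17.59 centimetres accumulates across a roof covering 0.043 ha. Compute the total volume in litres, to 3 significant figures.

Depth: 17.59 cm × 10 = 175.9 mm.
Area: 0.043 ha = 430 m².
1 mm over 1 m² is 1 L, so volume = 175.9 × 430 = 75637 L ≈ 75600 L.

75600 litres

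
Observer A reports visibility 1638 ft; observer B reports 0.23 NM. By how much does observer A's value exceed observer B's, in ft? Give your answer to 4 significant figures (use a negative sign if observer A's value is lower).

observer B: 0.23 nmi = 1397.507 ft.
Difference: 1638.000 − 1397.507 = 240.5 ft.

240.5 ft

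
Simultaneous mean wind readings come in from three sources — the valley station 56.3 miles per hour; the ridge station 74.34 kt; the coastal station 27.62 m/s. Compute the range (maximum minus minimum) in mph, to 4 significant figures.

the ridge station: 74.34 kt = 85.5489 mph.
the coastal station: 27.62 m/s = 61.7842 mph.
Spread: 85.5489 − 56.3000 = 29.25 mph.

29.25 mph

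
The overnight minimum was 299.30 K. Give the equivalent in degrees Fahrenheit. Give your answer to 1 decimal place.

First to °C: 26.15 °C.
Then to °F: 79.1 °F.

79.1 °F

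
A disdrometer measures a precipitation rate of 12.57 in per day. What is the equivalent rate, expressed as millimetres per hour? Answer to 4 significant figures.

12.57 in/day × 25.4 mm/in × 0.0416667 day/hour = 13.30 mm/hour.

13.30 mm/hour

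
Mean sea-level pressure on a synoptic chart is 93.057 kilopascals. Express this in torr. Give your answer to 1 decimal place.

698.0 mmHg

1 kPa = 7.50062 mmHg, so 93.057 × 7.50062 = 698.0 mmHg.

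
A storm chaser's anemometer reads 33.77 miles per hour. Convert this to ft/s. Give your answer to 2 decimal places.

1 mph = 1.46667 ft/s, so 33.77 × 1.46667 = 49.53 ft/s.

49.53 ft/s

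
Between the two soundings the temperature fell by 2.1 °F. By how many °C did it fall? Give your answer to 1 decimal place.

Converting a difference, only the 9/5 scale factor applies: Δ°C = 2.1 × 0.5556 = 1.2 °C.

1.2 °C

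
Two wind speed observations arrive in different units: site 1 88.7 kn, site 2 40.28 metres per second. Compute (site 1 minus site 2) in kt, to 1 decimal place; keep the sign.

10.4 kt

site 2: 40.28 m/s = 78.298 kt.
Difference: 88.700 − 78.298 = 10.4 kt.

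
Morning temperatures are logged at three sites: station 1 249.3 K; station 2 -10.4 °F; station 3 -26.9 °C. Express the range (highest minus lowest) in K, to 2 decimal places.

station 1: 249.3 K = -23.850 °C.
station 2: -10.4 °F = -23.556 °C.
Spread: (-23.556) − (-26.900) = 3.344 °C.

3.34 K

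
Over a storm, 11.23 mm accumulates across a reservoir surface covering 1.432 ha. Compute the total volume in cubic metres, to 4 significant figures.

160.8 cubic metres

Area: 1.432 ha = 14320 m².
1 mm over 1 m² is 1 L, so volume = 11.23 × 14320 = 160813.6 L = 160.8 m³.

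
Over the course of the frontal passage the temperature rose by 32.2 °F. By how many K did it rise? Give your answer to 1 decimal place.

Converting a difference, only the 9/5 scale factor applies: ΔK = 32.2 × 0.5556 = 17.9 K.

17.9 K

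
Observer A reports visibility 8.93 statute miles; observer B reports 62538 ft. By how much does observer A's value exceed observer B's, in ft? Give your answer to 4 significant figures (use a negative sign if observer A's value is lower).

-15390 ft

observer A: 8.93 SM = 47150.40 ft.
Difference: 47150.40 − 62538.00 = -15390 ft.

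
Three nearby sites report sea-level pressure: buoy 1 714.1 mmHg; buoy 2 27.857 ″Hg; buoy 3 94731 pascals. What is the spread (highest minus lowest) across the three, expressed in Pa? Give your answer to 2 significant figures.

870 Pa

buoy 1: 714.1 mmHg = 95205.52 Pa.
buoy 2: 27.857 inHg = 94334.64 Pa.
Spread: 95205.52 − 94334.64 = 870 Pa.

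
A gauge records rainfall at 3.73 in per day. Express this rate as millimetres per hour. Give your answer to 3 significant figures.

3.73 in/day × 25.4 mm/in × 0.0416667 day/hour = 3.95 mm/hour.

3.95 mm/hour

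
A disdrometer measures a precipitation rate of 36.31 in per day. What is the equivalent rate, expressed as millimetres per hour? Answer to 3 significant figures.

38.4 mm/hour

36.31 in/day × 25.4 mm/in × 0.0416667 day/hour = 38.4 mm/hour.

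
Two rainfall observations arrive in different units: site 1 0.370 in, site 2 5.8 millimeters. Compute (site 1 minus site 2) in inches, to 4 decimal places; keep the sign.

site 2: 5.8 mm = 0.228346 in.
Difference: 0.370000 − 0.228346 = 0.1417 in.

0.1417 in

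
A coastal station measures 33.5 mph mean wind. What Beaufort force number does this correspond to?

Beaufort force 7

33.5 mph = 15.0 m/s, which is Beaufort 7 (near gale, 13.9–17.1 m/s).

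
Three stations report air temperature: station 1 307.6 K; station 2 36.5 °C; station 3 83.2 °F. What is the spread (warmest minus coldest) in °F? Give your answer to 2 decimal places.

14.50 °F

station 1: 307.6 K = 34.450 °C.
station 3: 83.2 °F = 28.444 °C.
Spread: 36.500 − 28.444 = 8.056 °C = 14.50 °F.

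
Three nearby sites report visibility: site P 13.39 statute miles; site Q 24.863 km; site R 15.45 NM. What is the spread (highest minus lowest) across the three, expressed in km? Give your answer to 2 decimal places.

site P: 13.39 SM = 21.5491 km.
site R: 15.45 nmi = 28.6134 km.
Spread: 28.6134 − 21.5491 = 7.06 km.

7.06 km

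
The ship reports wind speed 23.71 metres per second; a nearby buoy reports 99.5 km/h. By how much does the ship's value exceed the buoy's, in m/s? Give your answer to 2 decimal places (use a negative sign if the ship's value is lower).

-3.93 m/s

the buoy: 99.5 km/h = 27.6389 m/s.
Difference: 23.7100 − 27.6389 = -3.93 m/s.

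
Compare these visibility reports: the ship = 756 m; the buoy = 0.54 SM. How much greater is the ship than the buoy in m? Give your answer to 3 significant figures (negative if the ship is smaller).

-113 m

the buoy: 0.54 SM = 869.05 m.
Difference: 756.00 − 869.05 = -113 m.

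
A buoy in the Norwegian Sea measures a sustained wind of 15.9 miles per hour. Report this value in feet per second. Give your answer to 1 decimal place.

1 mph = 1.46667 ft/s, so 15.9 × 1.46667 = 23.3 ft/s.

23.3 ft/s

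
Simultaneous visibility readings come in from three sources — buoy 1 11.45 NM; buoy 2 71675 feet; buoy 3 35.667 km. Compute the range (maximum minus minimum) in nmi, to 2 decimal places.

7.81 nmi

buoy 2: 71675 ft = 11.7962 nmi.
buoy 3: 35.667 km = 19.2586 nmi.
Spread: 19.2586 − 11.4500 = 7.81 nmi.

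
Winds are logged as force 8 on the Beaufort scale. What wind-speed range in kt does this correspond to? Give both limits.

Beaufort 8 (gale) spans 34–40 knots.

34 to 40 kt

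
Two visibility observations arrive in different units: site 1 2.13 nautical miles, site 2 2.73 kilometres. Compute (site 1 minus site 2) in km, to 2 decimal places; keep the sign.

site 1: 2.13 nmi = 3.9448 km.
Difference: 3.9448 − 2.7300 = 1.21 km.

1.21 km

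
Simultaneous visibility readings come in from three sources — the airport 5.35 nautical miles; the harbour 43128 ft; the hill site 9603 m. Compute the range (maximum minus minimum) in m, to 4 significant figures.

3542 m

the airport: 5.35 nmi = 9908.20 m.
the harbour: 43128 ft = 13145.41 m.
Spread: 13145.41 − 9603.00 = 3542 m.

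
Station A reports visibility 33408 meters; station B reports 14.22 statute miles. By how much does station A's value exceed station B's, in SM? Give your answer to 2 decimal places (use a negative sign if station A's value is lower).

6.54 SM

station A: 33408 m = 20.7588 SM.
Difference: 20.7588 − 14.2200 = 6.54 SM.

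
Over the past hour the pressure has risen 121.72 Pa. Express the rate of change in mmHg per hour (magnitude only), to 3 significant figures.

121.72 Pa / 1 h × 0.00750062 mmHg/Pa = 0.913 mmHg/h.

0.913 mmHg per hour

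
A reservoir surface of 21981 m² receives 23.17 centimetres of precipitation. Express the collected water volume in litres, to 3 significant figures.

5090000 litres

Depth: 23.17 cm × 10 = 231.7 mm.
1 mm over 1 m² is 1 L, so volume = 231.7 × 21981 = 5092997.7 L ≈ 5090000 L.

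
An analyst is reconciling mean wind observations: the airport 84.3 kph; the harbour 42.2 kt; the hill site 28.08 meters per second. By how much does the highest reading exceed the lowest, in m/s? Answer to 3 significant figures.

6.37 m/s

the airport: 84.3 km/h = 23.4167 m/s.
the harbour: 42.2 kt = 21.7096 m/s.
Spread: 28.0800 − 21.7096 = 6.37 m/s.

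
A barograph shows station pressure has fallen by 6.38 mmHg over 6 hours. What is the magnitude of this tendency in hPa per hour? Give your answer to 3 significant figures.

1.42 hPa per hour

6.38 mmHg / 6 h × 1.33322 hPa/mmHg = 1.42 hPa/h.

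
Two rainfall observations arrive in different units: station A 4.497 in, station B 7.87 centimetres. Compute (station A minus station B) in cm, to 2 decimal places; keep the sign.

3.55 cm

station A: 4.497 in = 11.4224 cm.
Difference: 11.4224 − 7.8700 = 3.55 cm.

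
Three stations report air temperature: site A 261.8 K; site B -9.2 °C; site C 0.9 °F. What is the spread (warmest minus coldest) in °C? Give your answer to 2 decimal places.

8.08 °C

site A: 261.8 K = -11.350 °C.
site C: 0.9 °F = -17.278 °C.
Spread: (-9.200) − (-17.278) = 8.078 °C.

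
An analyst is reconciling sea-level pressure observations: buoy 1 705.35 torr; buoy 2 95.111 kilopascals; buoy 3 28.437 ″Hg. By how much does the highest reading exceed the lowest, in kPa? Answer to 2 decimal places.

2.26 kPa

buoy 1: 705.35 mmHg = 94.0389 kPa.
buoy 3: 28.437 inHg = 96.2987 kPa.
Spread: 96.2987 − 94.0389 = 2.26 kPa.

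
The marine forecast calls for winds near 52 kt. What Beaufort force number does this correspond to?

52 kt lies in the Beaufort 10 band (storm, 48–55 kt).

Beaufort force 10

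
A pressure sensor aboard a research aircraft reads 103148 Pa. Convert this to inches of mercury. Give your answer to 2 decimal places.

1 Pa = 0.0002953 inHg, so 103148 × 0.0002953 = 30.46 inHg.

30.46 inHg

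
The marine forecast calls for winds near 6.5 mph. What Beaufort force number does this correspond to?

6.5 mph = 2.9 m/s, which is Beaufort 2 (light breeze, 1.6–3.3 m/s).

Beaufort force 2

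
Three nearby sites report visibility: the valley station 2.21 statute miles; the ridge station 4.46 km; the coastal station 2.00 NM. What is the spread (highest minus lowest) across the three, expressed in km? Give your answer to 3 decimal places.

the valley station: 2.21 SM = 3.55665 km.
the coastal station: 2.00 nmi = 3.70400 km.
Spread: 4.46000 − 3.55665 = 0.903 km.

0.903 km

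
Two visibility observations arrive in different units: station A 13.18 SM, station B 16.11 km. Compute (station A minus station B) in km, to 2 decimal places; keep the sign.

station A: 13.18 SM = 21.2112 km.
Difference: 21.2112 − 16.1100 = 5.10 km.

5.10 km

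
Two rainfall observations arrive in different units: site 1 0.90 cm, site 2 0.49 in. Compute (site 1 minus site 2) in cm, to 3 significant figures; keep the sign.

site 2: 0.49 in = 1.24460 cm.
Difference: 0.90000 − 1.24460 = -0.345 cm.

-0.345 cm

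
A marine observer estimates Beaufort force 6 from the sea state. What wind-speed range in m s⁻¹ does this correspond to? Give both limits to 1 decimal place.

10.8 to 13.8 m/s

Beaufort 6 (strong breeze) spans 10.8–13.8 m/s.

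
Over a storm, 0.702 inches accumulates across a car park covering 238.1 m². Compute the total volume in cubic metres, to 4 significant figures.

Depth: 0.702 in × 25.4 = 17.8308 mm.
1 mm over 1 m² is 1 L, so volume = 17.8308 × 238.1 = 4245.5135 L = 4.246 m³.

4.246 cubic metres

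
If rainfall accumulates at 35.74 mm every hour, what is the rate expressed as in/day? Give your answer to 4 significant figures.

33.77 in/day

35.74 mm/hour × 0.0393701 in/mm × 24 hour/day = 33.77 in/day.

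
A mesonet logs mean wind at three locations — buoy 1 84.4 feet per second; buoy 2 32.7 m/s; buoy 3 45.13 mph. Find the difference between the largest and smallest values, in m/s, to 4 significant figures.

12.53 m/s

buoy 1: 84.4 ft/s = 25.7251 m/s.
buoy 3: 45.13 mph = 20.1749 m/s.
Spread: 32.7000 − 20.1749 = 12.53 m/s.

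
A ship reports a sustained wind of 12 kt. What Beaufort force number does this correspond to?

Beaufort force 4

12 kt lies in the Beaufort 4 band (moderate breeze, 11–16 kt).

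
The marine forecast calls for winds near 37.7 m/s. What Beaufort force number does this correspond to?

Beaufort force 12

37.7 m/s lies in the Beaufort 12 band (hurricane force, ≥32.7 m/s).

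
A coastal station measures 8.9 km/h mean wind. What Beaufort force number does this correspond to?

Beaufort force 2

8.9 km/h = 2.5 m/s, which is Beaufort 2 (light breeze, 1.6–3.3 m/s).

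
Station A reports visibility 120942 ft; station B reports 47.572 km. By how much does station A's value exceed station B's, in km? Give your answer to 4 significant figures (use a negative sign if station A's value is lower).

-10.71 km

station A: 120942 ft = 36.8631 km.
Difference: 36.8631 − 47.5720 = -10.71 km.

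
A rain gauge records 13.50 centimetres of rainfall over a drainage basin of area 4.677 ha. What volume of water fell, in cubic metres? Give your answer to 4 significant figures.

Depth: 13.50 cm × 10 = 135 mm.
Area: 4.677 ha = 46770 m².
1 mm over 1 m² is 1 L, so volume = 135 × 46770 = 6313950 L = 6314 m³.

6314 cubic metres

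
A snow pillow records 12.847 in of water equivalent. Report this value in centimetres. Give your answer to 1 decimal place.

1 in = 2.54 cm, so 12.847 × 2.54 = 32.6 cm.

32.6 cm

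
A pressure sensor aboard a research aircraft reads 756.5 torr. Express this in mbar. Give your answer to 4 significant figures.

1009 mb

1 mmHg = 1.33322 mb, so 756.5 × 1.33322 = 1009 mb.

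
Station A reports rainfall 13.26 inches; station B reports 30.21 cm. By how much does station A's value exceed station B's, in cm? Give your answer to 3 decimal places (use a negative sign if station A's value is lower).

3.470 cm

station A: 13.26 in = 33.68040 cm.
Difference: 33.68040 − 30.21000 = 3.470 cm.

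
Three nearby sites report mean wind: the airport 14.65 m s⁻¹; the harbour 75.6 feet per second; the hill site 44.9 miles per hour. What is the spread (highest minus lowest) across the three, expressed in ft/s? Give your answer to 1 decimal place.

27.5 ft/s

the airport: 14.65 m/s = 48.064 ft/s.
the hill site: 44.9 mph = 65.853 ft/s.
Spread: 75.600 − 48.064 = 27.5 ft/s.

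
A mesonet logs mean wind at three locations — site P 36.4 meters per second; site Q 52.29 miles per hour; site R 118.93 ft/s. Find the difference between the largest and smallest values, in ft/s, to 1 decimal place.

site P: 36.4 m/s = 119.423 ft/s.
site Q: 52.29 mph = 76.692 ft/s.
Spread: 119.423 − 76.692 = 42.7 ft/s.

42.7 ft/s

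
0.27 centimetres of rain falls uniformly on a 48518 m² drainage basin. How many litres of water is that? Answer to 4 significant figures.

Depth: 0.27 cm × 10 = 2.7 mm.
1 mm over 1 m² is 1 L, so volume = 2.7 × 48518 = 130998.6 L ≈ 131000 L.

131000 litres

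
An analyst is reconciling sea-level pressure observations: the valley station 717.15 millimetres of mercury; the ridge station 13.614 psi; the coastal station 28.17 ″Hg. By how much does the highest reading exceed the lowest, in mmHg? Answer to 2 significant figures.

13 mmHg

the ridge station: 13.614 psi = 704.05 mmHg.
the coastal station: 28.17 inHg = 715.52 mmHg.
Spread: 717.15 − 704.05 = 13 mmHg.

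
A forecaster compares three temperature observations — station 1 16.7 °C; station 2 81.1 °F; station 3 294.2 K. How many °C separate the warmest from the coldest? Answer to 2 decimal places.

station 2: 81.1 °F = 27.278 °C.
station 3: 294.2 K = 21.050 °C.
Spread: 27.278 − 16.700 = 10.578 °C.

10.58 °C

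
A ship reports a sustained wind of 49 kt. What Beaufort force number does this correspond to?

49 kt lies in the Beaufort 10 band (storm, 48–55 kt).

Beaufort force 10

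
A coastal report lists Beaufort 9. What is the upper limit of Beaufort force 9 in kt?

47 kt

Beaufort 9 (strong gale) spans 41–47 knots.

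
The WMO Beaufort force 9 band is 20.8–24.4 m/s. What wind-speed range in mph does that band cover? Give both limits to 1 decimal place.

46.5 to 54.6 mph

20.8–24.4 m/s × 2.237 = 46.5–54.6 mph.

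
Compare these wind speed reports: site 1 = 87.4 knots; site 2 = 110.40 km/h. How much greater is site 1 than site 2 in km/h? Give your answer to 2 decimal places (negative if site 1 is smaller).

site 1: 87.4 kt = 161.8648 km/h.
Difference: 161.8648 − 110.4000 = 51.46 km/h.

51.46 km/h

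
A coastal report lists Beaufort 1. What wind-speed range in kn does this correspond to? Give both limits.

1 to 3 kt

Beaufort 1 (light air) spans 1–3 knots.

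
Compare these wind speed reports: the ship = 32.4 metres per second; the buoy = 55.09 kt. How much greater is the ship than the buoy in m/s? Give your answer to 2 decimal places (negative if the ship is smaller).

4.06 m/s

the buoy: 55.09 kt = 28.3407 m/s.
Difference: 32.4000 − 28.3407 = 4.06 m/s.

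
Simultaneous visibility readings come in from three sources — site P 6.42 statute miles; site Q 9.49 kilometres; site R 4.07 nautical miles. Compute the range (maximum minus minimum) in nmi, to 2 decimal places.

site P: 6.42 SM = 5.5788 nmi.
site Q: 9.49 km = 5.1242 nmi.
Spread: 5.5788 − 4.0700 = 1.51 nmi.

1.51 nmi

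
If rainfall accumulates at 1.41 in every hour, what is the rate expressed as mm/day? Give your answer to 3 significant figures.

860 mm/day

1.41 in/hour × 25.4 mm/in × 24 hour/day = 860 mm/day.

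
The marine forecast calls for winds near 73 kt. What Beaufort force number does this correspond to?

Beaufort force 12

73 kt lies in the Beaufort 12 band (hurricane force, ≥64 kt).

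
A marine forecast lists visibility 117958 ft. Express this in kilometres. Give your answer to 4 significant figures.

35.95 km

1 ft = 0.0003048 km, so 117958 × 0.0003048 = 35.95 km.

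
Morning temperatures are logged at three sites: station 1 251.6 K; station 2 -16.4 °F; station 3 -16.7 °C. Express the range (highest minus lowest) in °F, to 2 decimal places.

station 1: 251.6 K = -21.550 °C.
station 2: -16.4 °F = -26.889 °C.
Spread: (-16.700) − (-26.889) = 10.189 °C = 18.34 °F.

18.34 °F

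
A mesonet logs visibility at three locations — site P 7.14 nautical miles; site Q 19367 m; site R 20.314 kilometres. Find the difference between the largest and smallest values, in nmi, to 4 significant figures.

3.829 nmi

site Q: 19367 m = 10.45734 nmi.
site R: 20.314 km = 10.96868 nmi.
Spread: 10.96868 − 7.14000 = 3.829 nmi.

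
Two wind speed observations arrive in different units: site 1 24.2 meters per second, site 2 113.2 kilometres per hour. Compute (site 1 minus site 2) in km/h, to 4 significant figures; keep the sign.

site 1: 24.2 m/s = 87.1200 km/h.
Difference: 87.1200 − 113.2000 = -26.08 km/h.

-26.08 km/h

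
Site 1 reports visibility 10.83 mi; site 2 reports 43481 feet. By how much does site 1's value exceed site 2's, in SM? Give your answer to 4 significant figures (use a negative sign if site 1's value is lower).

site 2: 43481 ft = 8.23504 SM.
Difference: 10.83000 − 8.23504 = 2.595 SM.

2.595 SM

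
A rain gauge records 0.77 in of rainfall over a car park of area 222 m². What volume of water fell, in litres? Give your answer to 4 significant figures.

4342 litres

Depth: 0.77 in × 25.4 = 19.558 mm.
1 mm over 1 m² is 1 L, so volume = 19.558 × 222 = 4341.876 L ≈ 4342 L.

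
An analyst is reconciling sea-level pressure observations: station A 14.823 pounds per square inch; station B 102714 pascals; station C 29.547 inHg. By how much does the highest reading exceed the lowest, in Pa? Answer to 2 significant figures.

2700 Pa

station A: 14.823 psi = 102200.99 Pa.
station C: 29.547 inHg = 100057.64 Pa.
Spread: 102714.00 − 100057.64 = 2700 Pa.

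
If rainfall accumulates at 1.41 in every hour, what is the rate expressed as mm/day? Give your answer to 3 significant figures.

860 mm/day

1.41 in/hour × 25.4 mm/in × 24 hour/day = 860 mm/day.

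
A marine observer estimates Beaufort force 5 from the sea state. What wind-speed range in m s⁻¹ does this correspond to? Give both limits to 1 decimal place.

8.0 to 10.7 m/s

Beaufort 5 (fresh breeze) spans 8.0–10.7 m/s.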